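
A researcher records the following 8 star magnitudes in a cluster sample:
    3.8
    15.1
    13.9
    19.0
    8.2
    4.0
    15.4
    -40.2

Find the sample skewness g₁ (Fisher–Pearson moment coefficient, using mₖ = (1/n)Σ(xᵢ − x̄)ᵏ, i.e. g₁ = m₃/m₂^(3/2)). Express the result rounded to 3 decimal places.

-1.898

x̄ = (3.8 + 15.1 + 13.9 + 19.0 + 8.2 + 4.0 + 15.4 - 40.2) / 8 = 4.9000
deviations (xᵢ − x̄): -1.1000, 10.2000, 9.0000, 14.1000, 3.3000, -0.9000, 10.5000, -45.1000
Σ(xᵢ − x̄)² = 2541.0200 ⇒ m₂ = 2541.0200/8 = 317.62750
Σ(xᵢ − x̄)³ = -85948.9200 ⇒ m₃ = -85948.9200/8 = -10743.61500
m₂^(3/2) = 317.62750^(1.5) = 5660.79131
g₁ = m₃ / m₂^(3/2) = -10743.61500 / 5660.79131 ≈ -1.898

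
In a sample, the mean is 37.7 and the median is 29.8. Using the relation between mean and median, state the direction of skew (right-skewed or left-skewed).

mean − median = 37.7 − 29.8 = 7.9
mean > median ⇒ the longer tail is on the right ⇒ right-skewed (positively skewed).

right-skewed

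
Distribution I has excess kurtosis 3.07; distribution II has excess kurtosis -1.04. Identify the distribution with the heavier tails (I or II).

I

Higher excess kurtosis ⇒ heavier tails relative to the normal distribution.
3.07 vs -1.04: the larger is 3.07, so I has heavier tails. (I is leptokurtic — heavier-than-normal tails; the other is platykurtic.)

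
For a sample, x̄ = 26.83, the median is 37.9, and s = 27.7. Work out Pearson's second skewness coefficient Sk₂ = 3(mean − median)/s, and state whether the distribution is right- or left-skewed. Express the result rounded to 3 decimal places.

-1.199, left-skewed

Sk₂ = 3(26.83 − 37.9) / 27.7 = 3 × -11.0700 / 27.7
    = -33.2100 / 27.7 ≈ -1.199
Sk₂ < 0 ⇒ mean < median ⇒ left-skewed (negative skew).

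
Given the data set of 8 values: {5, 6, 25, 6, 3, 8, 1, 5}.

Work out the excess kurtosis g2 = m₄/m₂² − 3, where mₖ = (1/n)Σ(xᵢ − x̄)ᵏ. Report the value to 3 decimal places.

2.297

x̄ = 7.3750
Σ(xᵢ − x̄)² = 385.8750 ⇒ m₂ = 48.23438
Σ(xᵢ − x̄)⁴ = 98586.5566 ⇒ m₄ = 12323.31958
m₂² = 2326.55493
g2 = m₄/m₂² − 3 = 5.29681 − 3 ≈ 2.297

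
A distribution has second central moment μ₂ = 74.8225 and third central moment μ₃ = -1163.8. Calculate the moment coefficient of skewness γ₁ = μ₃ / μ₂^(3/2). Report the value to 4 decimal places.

σ = √μ₂ = √74.8225 = 8.65000
σ³ = μ₂^(3/2) = 647.21463
γ₁ = μ₃/σ³ = -1163.8 / 647.21463 ≈ -1.7982

-1.7982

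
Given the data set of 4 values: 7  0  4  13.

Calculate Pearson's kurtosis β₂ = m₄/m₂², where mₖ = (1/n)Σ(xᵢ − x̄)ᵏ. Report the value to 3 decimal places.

1.834

x̄ = 6.0000
Σ(xᵢ − x̄)² = 90.0000 ⇒ m₂ = 22.50000
Σ(xᵢ − x̄)⁴ = 3714.0000 ⇒ m₄ = 928.50000
m₂² = 506.25000
β₂ = m₄/m₂² = 928.50000 / 506.25000 ≈ 1.834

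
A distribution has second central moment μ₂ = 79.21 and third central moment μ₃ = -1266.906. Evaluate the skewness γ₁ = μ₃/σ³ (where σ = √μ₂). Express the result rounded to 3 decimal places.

σ = √μ₂ = √79.21 = 8.90000
σ³ = μ₂^(3/2) = 704.96900
γ₁ = μ₃/σ³ = -1266.906 / 704.96900 ≈ -1.797

-1.797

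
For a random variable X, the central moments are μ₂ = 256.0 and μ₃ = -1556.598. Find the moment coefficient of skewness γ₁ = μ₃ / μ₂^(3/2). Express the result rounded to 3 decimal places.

σ = √μ₂ = √256.0 = 16.00000
σ³ = μ₂^(3/2) = 4096.00000
γ₁ = μ₃/σ³ = -1556.598 / 4096.00000 ≈ -0.380

-0.380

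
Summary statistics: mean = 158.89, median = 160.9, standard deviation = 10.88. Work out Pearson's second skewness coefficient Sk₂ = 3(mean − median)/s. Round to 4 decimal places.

Sk₂ = 3(158.89 − 160.9) / 10.88 = 3 × -2.0100 / 10.88
    = -6.0300 / 10.88 ≈ -0.5542

-0.5542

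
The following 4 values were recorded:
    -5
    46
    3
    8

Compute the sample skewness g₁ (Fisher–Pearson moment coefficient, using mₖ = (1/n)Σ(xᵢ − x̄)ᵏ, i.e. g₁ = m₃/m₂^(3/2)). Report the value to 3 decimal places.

x̄ = (-5 + 46 + 3 + 8) / 4 = 13.0000
deviations (xᵢ − x̄): -18.0000, 33.0000, -10.0000, -5.0000
Σ(xᵢ − x̄)² = 1538.0000 ⇒ m₂ = 1538.0000/4 = 384.50000
Σ(xᵢ − x̄)³ = 28980.0000 ⇒ m₃ = 28980.0000/4 = 7245.00000
m₂^(3/2) = 384.50000^(1.5) = 7539.53421
g₁ = m₃ / m₂^(3/2) = 7245.00000 / 7539.53421 ≈ 0.961

0.961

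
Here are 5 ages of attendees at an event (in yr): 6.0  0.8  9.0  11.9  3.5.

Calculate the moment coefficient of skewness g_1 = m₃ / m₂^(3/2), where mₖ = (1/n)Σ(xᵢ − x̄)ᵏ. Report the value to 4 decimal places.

x̄ = (6.0 + 0.8 + 9.0 + 11.9 + 3.5) / 5 = 6.2400
deviations (xᵢ − x̄): -0.2400, -5.4400, 2.7600, 5.6600, -2.7400
Σ(xᵢ − x̄)² = 76.8120 ⇒ m₂ = 76.8120/5 = 15.36240
Σ(xᵢ − x̄)³ = 20.7722 ⇒ m₃ = 20.7722/5 = 4.15445
m₂^(3/2) = 15.36240^(1.5) = 60.21277
g_1 = m₃ / m₂^(3/2) = 4.15445 / 60.21277 ≈ 0.0690

0.0690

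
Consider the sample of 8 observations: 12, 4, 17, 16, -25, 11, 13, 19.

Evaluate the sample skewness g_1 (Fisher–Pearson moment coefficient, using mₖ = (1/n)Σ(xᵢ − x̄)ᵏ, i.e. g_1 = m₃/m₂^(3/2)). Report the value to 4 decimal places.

-1.8403

x̄ = (12 + 4 + 17 + 16 - 25 + 11 + 13 + 19) / 8 = 8.3750
deviations (xᵢ − x̄): 3.6250, -4.3750, 8.6250, 7.6250, -33.3750, 2.6250, 4.6250, 10.6250
Σ(xᵢ − x̄)² = 1419.8750 ⇒ m₂ = 1419.8750/8 = 177.48438
Σ(xᵢ − x̄)³ = -34810.7813 ⇒ m₃ = -34810.7813/8 = -4351.34766
m₂^(3/2) = 177.48438^(1.5) = 2364.50474
g_1 = m₃ / m₂^(3/2) = -4351.34766 / 2364.50474 ≈ -1.8403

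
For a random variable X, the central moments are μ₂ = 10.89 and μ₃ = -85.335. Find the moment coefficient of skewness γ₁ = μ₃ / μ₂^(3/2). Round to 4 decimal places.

σ = √μ₂ = √10.89 = 3.30000
σ³ = μ₂^(3/2) = 35.93700
γ₁ = μ₃/σ³ = -85.335 / 35.93700 ≈ -2.3746

-2.3746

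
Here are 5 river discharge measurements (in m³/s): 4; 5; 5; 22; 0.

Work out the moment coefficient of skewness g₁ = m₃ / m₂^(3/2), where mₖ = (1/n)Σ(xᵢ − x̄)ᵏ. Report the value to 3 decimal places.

x̄ = (4 + 5 + 5 + 22 + 0) / 5 = 7.2000
deviations (xᵢ − x̄): -3.2000, -2.2000, -2.2000, 14.8000, -7.2000
Σ(xᵢ − x̄)² = 290.8000 ⇒ m₂ = 290.8000/5 = 58.16000
Σ(xᵢ − x̄)³ = 2814.4800 ⇒ m₃ = 2814.4800/5 = 562.89600
m₂^(3/2) = 58.16000^(1.5) = 443.54389
g₁ = m₃ / m₂^(3/2) = 562.89600 / 443.54389 ≈ 1.269

1.269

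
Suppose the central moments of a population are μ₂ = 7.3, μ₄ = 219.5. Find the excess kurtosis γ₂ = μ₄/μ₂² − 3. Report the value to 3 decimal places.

μ₂² = 7.3² = 53.29000
μ₄/μ₂² = 219.5 / 53.29000 = 4.11897
γ₂ = 4.11897 − 3 ≈ 1.119

1.119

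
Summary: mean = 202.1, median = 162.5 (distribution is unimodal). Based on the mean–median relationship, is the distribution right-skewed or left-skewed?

right-skewed

mean − median = 202.1 − 162.5 = 39.6
mean > median ⇒ the longer tail is on the right ⇒ right-skewed (positively skewed).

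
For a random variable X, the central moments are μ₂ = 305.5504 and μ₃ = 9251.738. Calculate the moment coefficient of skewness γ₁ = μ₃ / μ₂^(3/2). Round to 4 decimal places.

σ = √μ₂ = √305.5504 = 17.48000
σ³ = μ₂^(3/2) = 5341.02099
γ₁ = μ₃/σ³ = 9251.738 / 5341.02099 ≈ 1.7322

1.7322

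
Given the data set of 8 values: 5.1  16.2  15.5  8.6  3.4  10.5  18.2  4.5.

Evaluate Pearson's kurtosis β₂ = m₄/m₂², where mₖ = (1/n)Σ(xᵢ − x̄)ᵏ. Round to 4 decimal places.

x̄ = 10.2500
Σ(xᵢ − x̄)² = 235.4600 ⇒ m₂ = 29.43250
Σ(xᵢ − x̄)⁴ = 10013.2932 ⇒ m₄ = 1251.66166
m₂² = 866.27206
β₂ = m₄/m₂² = 1251.66166 / 866.27206 ≈ 1.4449

1.4449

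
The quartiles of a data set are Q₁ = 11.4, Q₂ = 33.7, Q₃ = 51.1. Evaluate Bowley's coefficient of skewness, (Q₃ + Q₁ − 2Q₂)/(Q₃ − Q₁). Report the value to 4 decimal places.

-0.1234

numerator: Q₃ + Q₁ − 2Q₂ = 51.1 + 11.4 − 2×33.7 = -4.9000
denominator: Q₃ − Q₁ = 51.1 − 11.4 = 39.7000
Bowley skewness = -4.9000 / 39.7000 ≈ -0.1234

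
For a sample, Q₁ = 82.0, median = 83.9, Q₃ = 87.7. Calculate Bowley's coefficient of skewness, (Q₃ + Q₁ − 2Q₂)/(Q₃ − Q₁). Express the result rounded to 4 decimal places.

0.3333

numerator: Q₃ + Q₁ − 2Q₂ = 87.7 + 82.0 − 2×83.9 = 1.9000
denominator: Q₃ − Q₁ = 87.7 − 82.0 = 5.7000
Bowley skewness = 1.9000 / 5.7000 ≈ 0.3333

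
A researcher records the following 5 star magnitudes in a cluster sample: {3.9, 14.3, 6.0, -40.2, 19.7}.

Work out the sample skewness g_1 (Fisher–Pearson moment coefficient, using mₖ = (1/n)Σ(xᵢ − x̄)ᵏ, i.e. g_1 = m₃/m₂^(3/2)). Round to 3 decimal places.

-1.233

x̄ = (3.9 + 14.3 + 6.0 - 40.2 + 19.7) / 5 = 0.7400
deviations (xᵢ − x̄): 3.1600, 13.5600, 5.2600, -40.9400, 18.9600
Σ(xᵢ − x̄)² = 2257.0920 ⇒ m₂ = 2257.0920/5 = 451.41840
Σ(xᵢ − x̄)³ = -59132.6794 ⇒ m₃ = -59132.6794/5 = -11826.53587
m₂^(3/2) = 451.41840^(1.5) = 9591.11030
g_1 = m₃ / m₂^(3/2) = -11826.53587 / 9591.11030 ≈ -1.233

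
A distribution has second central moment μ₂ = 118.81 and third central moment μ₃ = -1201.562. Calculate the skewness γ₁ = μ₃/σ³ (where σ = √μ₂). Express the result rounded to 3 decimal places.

σ = √μ₂ = √118.81 = 10.90000
σ³ = μ₂^(3/2) = 1295.02900
γ₁ = μ₃/σ³ = -1201.562 / 1295.02900 ≈ -0.928

-0.928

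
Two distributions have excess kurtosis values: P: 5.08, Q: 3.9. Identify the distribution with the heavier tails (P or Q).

Higher excess kurtosis ⇒ heavier tails relative to the normal distribution.
5.08 vs 3.9: the larger is 5.08, so P has heavier tails.

P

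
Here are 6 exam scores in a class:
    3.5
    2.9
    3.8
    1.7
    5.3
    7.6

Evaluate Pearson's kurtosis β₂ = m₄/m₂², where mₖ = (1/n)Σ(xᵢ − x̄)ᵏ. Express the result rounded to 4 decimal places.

2.4235

x̄ = 4.1333
Σ(xᵢ − x̄)² = 21.3333 ⇒ m₂ = 3.55556
Σ(xᵢ − x̄)⁴ = 183.8262 ⇒ m₄ = 30.63770
m₂² = 12.64198
β₂ = m₄/m₂² = 30.63770 / 12.64198 ≈ 2.4235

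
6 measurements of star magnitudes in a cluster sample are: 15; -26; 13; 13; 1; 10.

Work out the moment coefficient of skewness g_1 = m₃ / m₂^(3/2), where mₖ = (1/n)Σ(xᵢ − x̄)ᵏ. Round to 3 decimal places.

-1.438

x̄ = (15 - 26 + 13 + 13 + 1 + 10) / 6 = 4.3333
deviations (xᵢ − x̄): 10.6667, -30.3333, 8.6667, 8.6667, -3.3333, 5.6667
Σ(xᵢ − x̄)² = 1227.3333 ⇒ m₂ = 1227.3333/6 = 204.55556
Σ(xᵢ − x̄)³ = -25249.5556 ⇒ m₃ = -25249.5556/6 = -4208.25926
m₂^(3/2) = 204.55556^(1.5) = 2925.61328
g_1 = m₃ / m₂^(3/2) = -4208.25926 / 2925.61328 ≈ -1.438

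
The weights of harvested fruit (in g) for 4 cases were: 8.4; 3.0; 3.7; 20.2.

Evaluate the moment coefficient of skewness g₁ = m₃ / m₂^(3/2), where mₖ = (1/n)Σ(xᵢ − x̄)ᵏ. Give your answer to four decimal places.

x̄ = (8.4 + 3.0 + 3.7 + 20.2) / 4 = 8.8250
deviations (xᵢ − x̄): -0.4250, -5.8250, -5.1250, 11.3750
Σ(xᵢ − x̄)² = 189.7675 ⇒ m₂ = 189.7675/4 = 47.44188
Σ(xᵢ − x̄)³ = 1139.4844 ⇒ m₃ = 1139.4844/4 = 284.87109
m₂^(3/2) = 47.44188^(1.5) = 326.77044
g₁ = m₃ / m₂^(3/2) = 284.87109 / 326.77044 ≈ 0.8718

0.8718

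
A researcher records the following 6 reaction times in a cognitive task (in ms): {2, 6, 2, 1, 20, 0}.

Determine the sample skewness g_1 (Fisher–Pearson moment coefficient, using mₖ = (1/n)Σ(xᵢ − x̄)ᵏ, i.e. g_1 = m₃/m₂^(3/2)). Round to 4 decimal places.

1.5238

x̄ = (2 + 6 + 2 + 1 + 20 + 0) / 6 = 5.1667
deviations (xᵢ − x̄): -3.1667, 0.8333, -3.1667, -4.1667, 14.8333, -5.1667
Σ(xᵢ − x̄)² = 284.8333 ⇒ m₂ = 284.8333/6 = 47.47222
Σ(xᵢ − x̄)³ = 2990.5556 ⇒ m₃ = 2990.5556/6 = 498.42593
m₂^(3/2) = 47.47222^(1.5) = 327.08403
g_1 = m₃ / m₂^(3/2) = 498.42593 / 327.08403 ≈ 1.5238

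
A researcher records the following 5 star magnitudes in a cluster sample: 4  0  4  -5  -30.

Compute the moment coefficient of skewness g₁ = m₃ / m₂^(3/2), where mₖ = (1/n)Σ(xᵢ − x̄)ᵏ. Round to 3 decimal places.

x̄ = (4 + 0 + 4 - 5 - 30) / 5 = -5.4000
deviations (xᵢ − x̄): 9.4000, 5.4000, 9.4000, 0.4000, -24.6000
Σ(xᵢ − x̄)² = 811.2000 ⇒ m₂ = 811.2000/5 = 162.24000
Σ(xᵢ − x̄)³ = -13068.2400 ⇒ m₃ = -13068.2400/5 = -2613.64800
m₂^(3/2) = 162.24000^(1.5) = 2066.50712
g₁ = m₃ / m₂^(3/2) = -2613.64800 / 2066.50712 ≈ -1.265

-1.265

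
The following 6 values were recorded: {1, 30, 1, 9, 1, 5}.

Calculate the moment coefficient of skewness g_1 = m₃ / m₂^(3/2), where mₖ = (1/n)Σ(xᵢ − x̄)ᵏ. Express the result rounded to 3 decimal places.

1.497

x̄ = (1 + 30 + 1 + 9 + 1 + 5) / 6 = 7.8333
deviations (xᵢ − x̄): -6.8333, 22.1667, -6.8333, 1.1667, -6.8333, -2.8333
Σ(xᵢ − x̄)² = 640.8333 ⇒ m₂ = 640.8333/6 = 106.80556
Σ(xᵢ − x̄)³ = 9913.4444 ⇒ m₃ = 9913.4444/6 = 1652.24074
m₂^(3/2) = 106.80556^(1.5) = 1103.80095
g_1 = m₃ / m₂^(3/2) = 1652.24074 / 1103.80095 ≈ 1.497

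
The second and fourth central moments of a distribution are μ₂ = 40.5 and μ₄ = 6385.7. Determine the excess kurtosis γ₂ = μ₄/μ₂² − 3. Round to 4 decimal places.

0.8931

μ₂² = 40.5² = 1640.25000
μ₄/μ₂² = 6385.7 / 1640.25000 = 3.89313
γ₂ = 3.89313 − 3 ≈ 0.8931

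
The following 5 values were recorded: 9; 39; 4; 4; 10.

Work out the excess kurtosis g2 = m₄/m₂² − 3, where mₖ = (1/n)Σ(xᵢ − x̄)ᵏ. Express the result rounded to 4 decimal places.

x̄ = 13.2000
Σ(xᵢ − x̄)² = 862.8000 ⇒ m₂ = 172.56000
Σ(xᵢ − x̄)⁴ = 457820.4960 ⇒ m₄ = 91564.09920
m₂² = 29776.95360
g2 = m₄/m₂² − 3 = 3.07500 − 3 ≈ 0.0750

0.0750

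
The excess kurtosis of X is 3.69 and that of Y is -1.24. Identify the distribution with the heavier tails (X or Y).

X

Higher excess kurtosis ⇒ heavier tails relative to the normal distribution.
3.69 vs -1.24: the larger is 3.69, so X has heavier tails. (X is leptokurtic — heavier-than-normal tails; the other is platykurtic.)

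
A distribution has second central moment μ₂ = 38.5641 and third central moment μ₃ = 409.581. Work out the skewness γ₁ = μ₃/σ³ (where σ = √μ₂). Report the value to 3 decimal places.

σ = √μ₂ = √38.5641 = 6.21000
σ³ = μ₂^(3/2) = 239.48306
γ₁ = μ₃/σ³ = 409.581 / 239.48306 ≈ 1.710

1.710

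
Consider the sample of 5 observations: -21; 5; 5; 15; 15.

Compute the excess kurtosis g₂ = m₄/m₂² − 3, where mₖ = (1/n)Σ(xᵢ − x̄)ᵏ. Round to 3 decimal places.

x̄ = 3.8000
Σ(xᵢ − x̄)² = 868.8000 ⇒ m₂ = 173.76000
Σ(xᵢ − x̄)⁴ = 409748.7360 ⇒ m₄ = 81949.74720
m₂² = 30192.53760
g₂ = m₄/m₂² − 3 = 2.71424 − 3 ≈ -0.286

-0.286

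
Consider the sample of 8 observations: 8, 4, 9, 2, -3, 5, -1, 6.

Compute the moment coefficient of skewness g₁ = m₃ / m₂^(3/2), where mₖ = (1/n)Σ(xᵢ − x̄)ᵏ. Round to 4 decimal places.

-0.3818

x̄ = (8 + 4 + 9 + 2 - 3 + 5 - 1 + 6) / 8 = 3.7500
deviations (xᵢ − x̄): 4.2500, 0.2500, 5.2500, -1.7500, -6.7500, 1.2500, -4.7500, 2.2500
Σ(xᵢ − x̄)² = 123.5000 ⇒ m₂ = 123.5000/8 = 15.43750
Σ(xᵢ − x̄)³ = -185.2500 ⇒ m₃ = -185.2500/8 = -23.15625
m₂^(3/2) = 15.43750^(1.5) = 60.65484
g₁ = m₃ / m₂^(3/2) = -23.15625 / 60.65484 ≈ -0.3818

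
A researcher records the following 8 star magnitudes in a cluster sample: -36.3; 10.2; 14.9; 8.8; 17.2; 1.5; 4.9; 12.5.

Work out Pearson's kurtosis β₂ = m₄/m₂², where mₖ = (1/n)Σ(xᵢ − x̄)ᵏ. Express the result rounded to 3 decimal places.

5.181

x̄ = 4.2125
Σ(xᵢ − x̄)² = 2057.5688 ⇒ m₂ = 257.19609
Σ(xᵢ − x̄)⁴ = 2741741.0284 ⇒ m₄ = 342717.62855
m₂² = 66149.83064
β₂ = m₄/m₂² = 342717.62855 / 66149.83064 ≈ 5.181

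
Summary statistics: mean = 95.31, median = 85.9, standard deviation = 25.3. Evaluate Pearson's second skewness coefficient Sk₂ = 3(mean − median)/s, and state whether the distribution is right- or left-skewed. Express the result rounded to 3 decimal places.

Sk₂ = 3(95.31 − 85.9) / 25.3 = 3 × 9.4100 / 25.3
    = 28.2300 / 25.3 ≈ 1.116
Sk₂ > 0 ⇒ mean > median ⇒ right-skewed (positive skew).

1.116, right-skewed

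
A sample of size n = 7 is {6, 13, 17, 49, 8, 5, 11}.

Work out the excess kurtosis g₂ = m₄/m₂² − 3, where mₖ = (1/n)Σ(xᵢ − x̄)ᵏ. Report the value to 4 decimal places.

x̄ = 15.5714
Σ(xᵢ − x̄)² = 1407.7143 ⇒ m₂ = 201.10204
Σ(xᵢ − x̄)⁴ = 1273390.7813 ⇒ m₄ = 181912.96876
m₂² = 40442.03082
g₂ = m₄/m₂² − 3 = 4.49812 − 3 ≈ 1.4981

1.4981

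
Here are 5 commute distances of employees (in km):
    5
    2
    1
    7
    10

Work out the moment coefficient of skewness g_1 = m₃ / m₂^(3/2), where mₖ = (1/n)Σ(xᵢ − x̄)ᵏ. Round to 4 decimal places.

0.2367

x̄ = (5 + 2 + 1 + 7 + 10) / 5 = 5.0000
deviations (xᵢ − x̄): 0.0000, -3.0000, -4.0000, 2.0000, 5.0000
Σ(xᵢ − x̄)² = 54.0000 ⇒ m₂ = 54.0000/5 = 10.80000
Σ(xᵢ − x̄)³ = 42.0000 ⇒ m₃ = 42.0000/5 = 8.40000
m₂^(3/2) = 10.80000^(1.5) = 35.49242
g_1 = m₃ / m₂^(3/2) = 8.40000 / 35.49242 ≈ 0.2367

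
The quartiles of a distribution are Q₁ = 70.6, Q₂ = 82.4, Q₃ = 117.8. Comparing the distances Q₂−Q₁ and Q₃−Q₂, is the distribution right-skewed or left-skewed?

right-skewed

Q₂ − Q₁ = 11.8;  Q₃ − Q₂ = 35.4
Q₃ − Q₂ > Q₂ − Q₁ ⇒ the upper half is more spread out ⇒ right-skewed.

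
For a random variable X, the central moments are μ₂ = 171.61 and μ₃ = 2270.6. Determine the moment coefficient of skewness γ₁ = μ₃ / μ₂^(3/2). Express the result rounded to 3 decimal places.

1.010

σ = √μ₂ = √171.61 = 13.10000
σ³ = μ₂^(3/2) = 2248.09100
γ₁ = μ₃/σ³ = 2270.6 / 2248.09100 ≈ 1.010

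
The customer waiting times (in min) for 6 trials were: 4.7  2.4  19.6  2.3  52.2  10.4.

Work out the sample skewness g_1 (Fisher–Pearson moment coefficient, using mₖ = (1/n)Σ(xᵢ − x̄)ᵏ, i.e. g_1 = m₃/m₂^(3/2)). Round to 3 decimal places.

x̄ = (4.7 + 2.4 + 19.6 + 2.3 + 52.2 + 10.4) / 6 = 15.2667
deviations (xᵢ − x̄): -10.5667, -12.8667, 4.3333, -12.9667, 36.9333, -4.8667
Σ(xᵢ − x̄)² = 1851.8733 ⇒ m₂ = 1851.8733/6 = 308.64556
Σ(xᵢ − x̄)³ = 44855.7496 ⇒ m₃ = 44855.7496/6 = 7475.95826
m₂^(3/2) = 308.64556^(1.5) = 5422.38115
g_1 = m₃ / m₂^(3/2) = 7475.95826 / 5422.38115 ≈ 1.379

1.379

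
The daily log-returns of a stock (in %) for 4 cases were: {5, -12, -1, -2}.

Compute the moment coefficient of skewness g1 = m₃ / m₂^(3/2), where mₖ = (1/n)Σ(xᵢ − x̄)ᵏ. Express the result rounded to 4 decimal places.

-0.4750

x̄ = (5 - 12 - 1 - 2) / 4 = -2.5000
deviations (xᵢ − x̄): 7.5000, -9.5000, 1.5000, 0.5000
Σ(xᵢ − x̄)² = 149.0000 ⇒ m₂ = 149.0000/4 = 37.25000
Σ(xᵢ − x̄)³ = -432.0000 ⇒ m₃ = -432.0000/4 = -108.00000
m₂^(3/2) = 37.25000^(1.5) = 227.34710
g1 = m₃ / m₂^(3/2) = -108.00000 / 227.34710 ≈ -0.4750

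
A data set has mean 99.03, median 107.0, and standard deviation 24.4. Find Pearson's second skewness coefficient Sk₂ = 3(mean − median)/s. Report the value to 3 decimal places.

Sk₂ = 3(99.03 − 107.0) / 24.4 = 3 × -7.9700 / 24.4
    = -23.9100 / 24.4 ≈ -0.980

-0.980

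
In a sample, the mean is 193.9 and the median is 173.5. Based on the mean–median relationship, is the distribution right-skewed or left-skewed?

right-skewed

mean − median = 193.9 − 173.5 = 20.4
mean > median ⇒ the longer tail is on the right ⇒ right-skewed (positively skewed).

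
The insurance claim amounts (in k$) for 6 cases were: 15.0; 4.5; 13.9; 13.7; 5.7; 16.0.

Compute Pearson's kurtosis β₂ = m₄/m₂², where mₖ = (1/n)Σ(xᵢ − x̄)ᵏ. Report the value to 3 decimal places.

x̄ = 11.4667
Σ(xᵢ − x̄)² = 125.7333 ⇒ m₂ = 20.95556
Σ(xᵢ − x̄)⁴ = 4099.5974 ⇒ m₄ = 683.26623
m₂² = 439.13531
β₂ = m₄/m₂² = 683.26623 / 439.13531 ≈ 1.556

1.556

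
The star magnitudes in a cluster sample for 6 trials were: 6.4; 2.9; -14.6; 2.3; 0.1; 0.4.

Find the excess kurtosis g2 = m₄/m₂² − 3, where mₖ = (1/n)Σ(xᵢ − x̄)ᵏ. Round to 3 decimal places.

x̄ = -0.4167
Σ(xᵢ − x̄)² = 266.9483 ⇒ m₂ = 44.49139
Σ(xᵢ − x̄)⁴ = 42803.3071 ⇒ m₄ = 7133.88452
m₂² = 1979.48369
g2 = m₄/m₂² − 3 = 3.60391 − 3 ≈ 0.604

0.604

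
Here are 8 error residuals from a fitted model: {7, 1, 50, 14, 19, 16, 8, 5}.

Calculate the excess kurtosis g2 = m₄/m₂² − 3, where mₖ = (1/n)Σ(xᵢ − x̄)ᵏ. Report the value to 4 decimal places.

x̄ = 15.0000
Σ(xᵢ − x̄)² = 1652.0000 ⇒ m₂ = 206.50000
Σ(xᵢ − x̄)⁴ = 1555796.0000 ⇒ m₄ = 194474.50000
m₂² = 42642.25000
g2 = m₄/m₂² − 3 = 4.56061 − 3 ≈ 1.5606

1.5606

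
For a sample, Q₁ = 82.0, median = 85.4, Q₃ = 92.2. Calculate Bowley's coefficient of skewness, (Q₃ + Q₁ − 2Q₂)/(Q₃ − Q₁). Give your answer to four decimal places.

0.3333

numerator: Q₃ + Q₁ − 2Q₂ = 92.2 + 82.0 − 2×85.4 = 3.4000
denominator: Q₃ − Q₁ = 92.2 − 82.0 = 10.2000
Bowley skewness = 3.4000 / 10.2000 ≈ 0.3333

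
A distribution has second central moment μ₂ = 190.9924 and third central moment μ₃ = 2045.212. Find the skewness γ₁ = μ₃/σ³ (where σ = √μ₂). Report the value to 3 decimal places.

0.775

σ = √μ₂ = √190.9924 = 13.82000
σ³ = μ₂^(3/2) = 2639.51497
γ₁ = μ₃/σ³ = 2045.212 / 2639.51497 ≈ 0.775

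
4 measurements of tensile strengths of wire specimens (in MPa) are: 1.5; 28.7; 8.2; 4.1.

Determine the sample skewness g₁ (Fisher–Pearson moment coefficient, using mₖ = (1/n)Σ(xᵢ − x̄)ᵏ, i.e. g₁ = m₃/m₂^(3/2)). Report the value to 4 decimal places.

0.9889

x̄ = (1.5 + 28.7 + 8.2 + 4.1) / 4 = 10.6250
deviations (xᵢ − x̄): -9.1250, 18.0750, -2.4250, -6.5250
Σ(xᵢ − x̄)² = 458.4275 ⇒ m₂ = 458.4275/4 = 114.60688
Σ(xᵢ − x̄)³ = 4853.3389 ⇒ m₃ = 4853.3389/4 = 1213.33472
m₂^(3/2) = 114.60688^(1.5) = 1226.91932
g₁ = m₃ / m₂^(3/2) = 1213.33472 / 1226.91932 ≈ 0.9889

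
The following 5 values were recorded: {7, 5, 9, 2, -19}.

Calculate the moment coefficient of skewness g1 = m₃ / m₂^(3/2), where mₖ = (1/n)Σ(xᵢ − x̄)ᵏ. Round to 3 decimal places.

x̄ = (7 + 5 + 9 + 2 - 19) / 5 = 0.8000
deviations (xᵢ − x̄): 6.2000, 4.2000, 8.2000, 1.2000, -19.8000
Σ(xᵢ − x̄)² = 516.8000 ⇒ m₂ = 516.8000/5 = 103.36000
Σ(xᵢ − x̄)³ = -6896.8800 ⇒ m₃ = -6896.8800/5 = -1379.37600
m₂^(3/2) = 103.36000^(1.5) = 1050.82102
g1 = m₃ / m₂^(3/2) = -1379.37600 / 1050.82102 ≈ -1.313

-1.313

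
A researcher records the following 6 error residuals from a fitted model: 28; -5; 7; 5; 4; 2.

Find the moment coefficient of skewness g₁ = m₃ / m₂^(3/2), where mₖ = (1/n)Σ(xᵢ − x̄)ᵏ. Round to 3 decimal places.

1.211

x̄ = (28 - 5 + 7 + 5 + 4 + 2) / 6 = 6.8333
deviations (xᵢ − x̄): 21.1667, -11.8333, 0.1667, -1.8333, -2.8333, -4.8333
Σ(xᵢ − x̄)² = 622.8333 ⇒ m₂ = 622.8333/6 = 103.80556
Σ(xᵢ − x̄)³ = 7684.4444 ⇒ m₃ = 7684.4444/6 = 1280.74074
m₂^(3/2) = 103.80556^(1.5) = 1057.62302
g₁ = m₃ / m₂^(3/2) = 1280.74074 / 1057.62302 ≈ 1.211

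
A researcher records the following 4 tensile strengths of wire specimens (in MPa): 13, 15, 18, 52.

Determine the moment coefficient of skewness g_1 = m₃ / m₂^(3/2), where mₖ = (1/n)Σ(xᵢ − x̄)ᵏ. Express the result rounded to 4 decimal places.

1.1123

x̄ = (13 + 15 + 18 + 52) / 4 = 24.5000
deviations (xᵢ − x̄): -11.5000, -9.5000, -6.5000, 27.5000
Σ(xᵢ − x̄)² = 1021.0000 ⇒ m₂ = 1021.0000/4 = 255.25000
Σ(xᵢ − x̄)³ = 18144.0000 ⇒ m₃ = 18144.0000/4 = 4536.00000
m₂^(3/2) = 255.25000^(1.5) = 4078.01319
g_1 = m₃ / m₂^(3/2) = 4536.00000 / 4078.01319 ≈ 1.1123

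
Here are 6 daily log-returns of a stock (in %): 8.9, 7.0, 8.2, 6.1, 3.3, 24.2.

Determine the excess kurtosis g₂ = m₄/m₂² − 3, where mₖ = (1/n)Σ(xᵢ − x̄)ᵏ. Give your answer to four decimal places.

0.7498

x̄ = 9.6167
Σ(xᵢ − x̄)² = 274.3083 ⇒ m₂ = 45.71806
Σ(xᵢ − x̄)⁴ = 47026.2106 ⇒ m₄ = 7837.70177
m₂² = 2090.14060
g₂ = m₄/m₂² − 3 = 3.74984 − 3 ≈ 0.7498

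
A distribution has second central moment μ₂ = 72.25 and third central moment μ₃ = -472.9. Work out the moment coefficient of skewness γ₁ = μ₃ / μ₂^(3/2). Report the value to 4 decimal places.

-0.7700

σ = √μ₂ = √72.25 = 8.50000
σ³ = μ₂^(3/2) = 614.12500
γ₁ = μ₃/σ³ = -472.9 / 614.12500 ≈ -0.7700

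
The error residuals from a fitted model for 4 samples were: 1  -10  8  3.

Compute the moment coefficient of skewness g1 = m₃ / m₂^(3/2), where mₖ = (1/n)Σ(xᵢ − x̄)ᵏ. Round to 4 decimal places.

-0.6328

x̄ = (1 - 10 + 8 + 3) / 4 = 0.5000
deviations (xᵢ − x̄): 0.5000, -10.5000, 7.5000, 2.5000
Σ(xᵢ − x̄)² = 173.0000 ⇒ m₂ = 173.0000/4 = 43.25000
Σ(xᵢ − x̄)³ = -720.0000 ⇒ m₃ = -720.0000/4 = -180.00000
m₂^(3/2) = 43.25000^(1.5) = 284.43247
g1 = m₃ / m₂^(3/2) = -180.00000 / 284.43247 ≈ -0.6328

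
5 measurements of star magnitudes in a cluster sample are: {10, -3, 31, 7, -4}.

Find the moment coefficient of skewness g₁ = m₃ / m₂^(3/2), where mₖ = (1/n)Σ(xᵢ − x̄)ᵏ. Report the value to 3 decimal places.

0.855

x̄ = (10 - 3 + 31 + 7 - 4) / 5 = 8.2000
deviations (xᵢ − x̄): 1.8000, -11.2000, 22.8000, -1.2000, -12.2000
Σ(xᵢ − x̄)² = 798.8000 ⇒ m₂ = 798.8000/5 = 159.76000
Σ(xᵢ − x̄)³ = 8635.6800 ⇒ m₃ = 8635.6800/5 = 1727.13600
m₂^(3/2) = 159.76000^(1.5) = 2019.30573
g₁ = m₃ / m₂^(3/2) = 1727.13600 / 2019.30573 ≈ 0.855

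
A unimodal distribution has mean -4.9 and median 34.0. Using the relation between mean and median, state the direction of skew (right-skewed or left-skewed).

left-skewed

mean − median = -4.9 − 34.0 = -38.9
mean < median ⇒ the longer tail is on the left ⇒ left-skewed (negatively skewed).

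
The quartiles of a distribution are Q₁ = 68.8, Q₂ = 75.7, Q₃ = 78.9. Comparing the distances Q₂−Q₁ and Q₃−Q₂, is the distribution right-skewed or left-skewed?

left-skewed

Q₂ − Q₁ = 6.9;  Q₃ − Q₂ = 3.2
Q₂ − Q₁ > Q₃ − Q₂ ⇒ the lower half is more spread out ⇒ left-skewed.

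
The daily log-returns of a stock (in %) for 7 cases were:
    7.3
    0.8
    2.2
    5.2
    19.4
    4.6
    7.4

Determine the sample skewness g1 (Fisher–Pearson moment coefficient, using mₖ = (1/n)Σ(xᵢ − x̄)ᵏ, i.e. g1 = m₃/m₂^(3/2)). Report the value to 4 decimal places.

1.3743

x̄ = (7.3 + 0.8 + 2.2 + 5.2 + 19.4 + 4.6 + 7.4) / 7 = 6.7000
deviations (xᵢ − x̄): 0.6000, -5.9000, -4.5000, -1.5000, 12.7000, -2.1000, 0.7000
Σ(xᵢ − x̄)² = 223.8600 ⇒ m₂ = 223.8600/7 = 31.98000
Σ(xᵢ − x̄)³ = 1739.8020 ⇒ m₃ = 1739.8020/7 = 248.54314
m₂^(3/2) = 31.98000^(1.5) = 180.84966
g1 = m₃ / m₂^(3/2) = 248.54314 / 180.84966 ≈ 1.3743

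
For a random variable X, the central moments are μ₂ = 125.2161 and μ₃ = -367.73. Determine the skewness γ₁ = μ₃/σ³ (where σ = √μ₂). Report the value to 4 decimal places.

-0.2624

σ = √μ₂ = √125.2161 = 11.19000
σ³ = μ₂^(3/2) = 1401.16816
γ₁ = μ₃/σ³ = -367.73 / 1401.16816 ≈ -0.2624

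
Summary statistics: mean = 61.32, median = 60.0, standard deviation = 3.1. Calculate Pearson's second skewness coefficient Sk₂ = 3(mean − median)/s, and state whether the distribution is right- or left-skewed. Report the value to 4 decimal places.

Sk₂ = 3(61.32 − 60.0) / 3.1 = 3 × 1.3200 / 3.1
    = 3.9600 / 3.1 ≈ 1.2774
Sk₂ > 0 ⇒ mean > median ⇒ right-skewed (positive skew).

1.2774, right-skewed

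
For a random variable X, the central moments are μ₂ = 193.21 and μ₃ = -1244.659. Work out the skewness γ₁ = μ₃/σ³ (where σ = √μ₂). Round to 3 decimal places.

σ = √μ₂ = √193.21 = 13.90000
σ³ = μ₂^(3/2) = 2685.61900
γ₁ = μ₃/σ³ = -1244.659 / 2685.61900 ≈ -0.463

-0.463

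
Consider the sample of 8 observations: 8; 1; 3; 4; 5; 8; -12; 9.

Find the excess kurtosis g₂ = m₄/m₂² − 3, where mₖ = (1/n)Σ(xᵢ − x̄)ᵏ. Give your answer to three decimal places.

x̄ = 3.2500
Σ(xᵢ − x̄)² = 319.5000 ⇒ m₂ = 39.93750
Σ(xᵢ − x̄)⁴ = 56231.9063 ⇒ m₄ = 7028.98828
m₂² = 1595.00391
g₂ = m₄/m₂² − 3 = 4.40688 − 3 ≈ 1.407

1.407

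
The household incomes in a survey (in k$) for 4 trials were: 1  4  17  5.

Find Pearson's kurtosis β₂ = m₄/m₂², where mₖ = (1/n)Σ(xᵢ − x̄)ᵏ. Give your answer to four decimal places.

2.2051

x̄ = 6.7500
Σ(xᵢ − x̄)² = 148.7500 ⇒ m₂ = 37.18750
Σ(xᵢ − x̄)⁴ = 12197.8281 ⇒ m₄ = 3049.45703
m₂² = 1382.91016
β₂ = m₄/m₂² = 3049.45703 / 1382.91016 ≈ 2.2051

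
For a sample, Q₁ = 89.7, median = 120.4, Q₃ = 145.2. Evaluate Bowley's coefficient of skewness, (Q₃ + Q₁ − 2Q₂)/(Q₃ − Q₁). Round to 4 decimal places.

numerator: Q₃ + Q₁ − 2Q₂ = 145.2 + 89.7 − 2×120.4 = -5.9000
denominator: Q₃ − Q₁ = 145.2 − 89.7 = 55.5000
Bowley skewness = -5.9000 / 55.5000 ≈ -0.1063

-0.1063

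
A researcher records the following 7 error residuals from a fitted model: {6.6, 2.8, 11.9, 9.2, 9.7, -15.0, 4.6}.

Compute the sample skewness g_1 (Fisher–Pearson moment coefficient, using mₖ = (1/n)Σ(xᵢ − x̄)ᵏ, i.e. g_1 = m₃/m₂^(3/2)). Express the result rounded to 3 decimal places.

-1.557

x̄ = (6.6 + 2.8 + 11.9 + 9.2 + 9.7 - 15.0 + 4.6) / 7 = 4.2571
deviations (xᵢ − x̄): 2.3429, -1.4571, 7.6429, 4.9429, 5.4429, -19.2571, 0.3429
Σ(xᵢ − x̄)² = 491.0371 ⇒ m₂ = 491.0371/7 = 70.14816
Σ(xᵢ − x̄)³ = -6403.0151 ⇒ m₃ = -6403.0151/7 = -914.71644
m₂^(3/2) = 70.14816^(1.5) = 587.52244
g_1 = m₃ / m₂^(3/2) = -914.71644 / 587.52244 ≈ -1.557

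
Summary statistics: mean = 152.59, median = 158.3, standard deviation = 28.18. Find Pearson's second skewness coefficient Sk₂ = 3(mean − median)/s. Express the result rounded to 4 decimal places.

-0.6079

Sk₂ = 3(152.59 − 158.3) / 28.18 = 3 × -5.7100 / 28.18
    = -17.1300 / 28.18 ≈ -0.6079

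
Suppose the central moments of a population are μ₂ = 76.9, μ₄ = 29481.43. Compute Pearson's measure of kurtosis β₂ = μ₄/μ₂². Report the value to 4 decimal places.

4.9854

μ₂² = 76.9² = 5913.61000
μ₄/μ₂² = 29481.43 / 5913.61000 = 4.98535
β₂ ≈ 4.9854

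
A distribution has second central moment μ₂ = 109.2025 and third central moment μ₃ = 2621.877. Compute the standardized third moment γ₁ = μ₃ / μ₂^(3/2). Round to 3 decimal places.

2.298

σ = √μ₂ = √109.2025 = 10.45000
σ³ = μ₂^(3/2) = 1141.16613
γ₁ = μ₃/σ³ = 2621.877 / 1141.16613 ≈ 2.298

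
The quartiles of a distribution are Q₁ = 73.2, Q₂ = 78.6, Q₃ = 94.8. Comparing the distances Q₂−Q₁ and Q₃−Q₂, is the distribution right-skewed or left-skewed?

right-skewed

Q₂ − Q₁ = 5.4;  Q₃ − Q₂ = 16.2
Q₃ − Q₂ > Q₂ − Q₁ ⇒ the upper half is more spread out ⇒ right-skewed.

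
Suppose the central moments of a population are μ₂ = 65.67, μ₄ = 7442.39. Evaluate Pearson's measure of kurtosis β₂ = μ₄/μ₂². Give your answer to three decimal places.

μ₂² = 65.67² = 4312.54890
μ₄/μ₂² = 7442.39 / 4312.54890 = 1.72575
β₂ ≈ 1.726

1.726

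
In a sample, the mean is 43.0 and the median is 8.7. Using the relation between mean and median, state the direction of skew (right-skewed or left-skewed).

mean − median = 43.0 − 8.7 = 34.3
mean > median ⇒ the longer tail is on the right ⇒ right-skewed (positively skewed).

right-skewed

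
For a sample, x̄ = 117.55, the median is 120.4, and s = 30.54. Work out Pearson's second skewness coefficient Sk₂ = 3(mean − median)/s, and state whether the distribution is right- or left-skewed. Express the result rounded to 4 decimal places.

-0.2800, left-skewed

Sk₂ = 3(117.55 − 120.4) / 30.54 = 3 × -2.8500 / 30.54
    = -8.5500 / 30.54 ≈ -0.2800
Sk₂ < 0 ⇒ mean < median ⇒ left-skewed (negative skew).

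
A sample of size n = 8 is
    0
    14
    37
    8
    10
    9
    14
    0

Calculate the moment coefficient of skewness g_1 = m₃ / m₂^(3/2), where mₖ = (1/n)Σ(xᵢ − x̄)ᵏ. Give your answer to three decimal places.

x̄ = (0 + 14 + 37 + 8 + 10 + 9 + 14 + 0) / 8 = 11.5000
deviations (xᵢ − x̄): -11.5000, 2.5000, 25.5000, -3.5000, -1.5000, -2.5000, 2.5000, -11.5000
Σ(xᵢ − x̄)² = 948.0000 ⇒ m₂ = 948.0000/8 = 118.50000
Σ(xᵢ − x̄)³ = 13509.0000 ⇒ m₃ = 13509.0000/8 = 1688.62500
m₂^(3/2) = 118.50000^(1.5) = 1289.96381
g_1 = m₃ / m₂^(3/2) = 1688.62500 / 1289.96381 ≈ 1.309

1.309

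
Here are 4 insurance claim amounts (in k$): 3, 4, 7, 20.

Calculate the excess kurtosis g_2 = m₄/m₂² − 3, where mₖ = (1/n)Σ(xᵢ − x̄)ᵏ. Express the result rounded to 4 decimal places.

-0.8004

x̄ = 8.5000
Σ(xᵢ − x̄)² = 185.0000 ⇒ m₂ = 46.25000
Σ(xᵢ − x̄)⁴ = 18820.2500 ⇒ m₄ = 4705.06250
m₂² = 2139.06250
g_2 = m₄/m₂² − 3 = 2.19959 − 3 ≈ -0.8004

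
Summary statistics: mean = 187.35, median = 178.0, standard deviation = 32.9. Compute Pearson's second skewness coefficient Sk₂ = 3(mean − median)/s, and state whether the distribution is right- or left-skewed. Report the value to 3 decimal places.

0.853, right-skewed

Sk₂ = 3(187.35 − 178.0) / 32.9 = 3 × 9.3500 / 32.9
    = 28.0500 / 32.9 ≈ 0.853
Sk₂ > 0 ⇒ mean > median ⇒ right-skewed (positive skew).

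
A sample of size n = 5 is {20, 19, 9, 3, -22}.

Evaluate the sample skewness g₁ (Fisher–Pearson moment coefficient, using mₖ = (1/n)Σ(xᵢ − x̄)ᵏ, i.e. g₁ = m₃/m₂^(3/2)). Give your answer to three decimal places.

-0.915

x̄ = (20 + 19 + 9 + 3 - 22) / 5 = 5.8000
deviations (xᵢ − x̄): 14.2000, 13.2000, 3.2000, -2.8000, -27.8000
Σ(xᵢ − x̄)² = 1166.8000 ⇒ m₂ = 1166.8000/5 = 233.36000
Σ(xᵢ − x̄)³ = -16310.8800 ⇒ m₃ = -16310.8800/5 = -3262.17600
m₂^(3/2) = 233.36000^(1.5) = 3564.83657
g₁ = m₃ / m₂^(3/2) = -3262.17600 / 3564.83657 ≈ -0.915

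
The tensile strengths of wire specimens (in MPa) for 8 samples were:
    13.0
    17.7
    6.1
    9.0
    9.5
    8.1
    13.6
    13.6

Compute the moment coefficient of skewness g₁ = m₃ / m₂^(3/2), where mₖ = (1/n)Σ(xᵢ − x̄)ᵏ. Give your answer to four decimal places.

0.2607

x̄ = (13.0 + 17.7 + 6.1 + 9.0 + 9.5 + 8.1 + 13.6 + 13.6) / 8 = 11.3250
deviations (xᵢ − x̄): 1.6750, 6.3750, -5.2250, -2.3250, -1.8250, -3.2250, 2.2750, 2.2750
Σ(xᵢ − x̄)² = 100.2350 ⇒ m₂ = 100.2350/8 = 12.52938
Σ(xᵢ − x̄)³ = 92.4983 ⇒ m₃ = 92.4983/8 = 11.56228
m₂^(3/2) = 12.52938^(1.5) = 44.35005
g₁ = m₃ / m₂^(3/2) = 11.56228 / 44.35005 ≈ 0.2607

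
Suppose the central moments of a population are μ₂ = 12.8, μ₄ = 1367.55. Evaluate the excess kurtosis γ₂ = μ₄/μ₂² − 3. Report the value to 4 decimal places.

5.3469

μ₂² = 12.8² = 163.84000
μ₄/μ₂² = 1367.55 / 163.84000 = 8.34686
γ₂ = 8.34686 − 3 ≈ 5.3469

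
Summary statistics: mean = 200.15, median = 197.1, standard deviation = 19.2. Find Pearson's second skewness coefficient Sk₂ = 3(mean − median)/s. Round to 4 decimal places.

0.4766

Sk₂ = 3(200.15 − 197.1) / 19.2 = 3 × 3.0500 / 19.2
    = 9.1500 / 19.2 ≈ 0.4766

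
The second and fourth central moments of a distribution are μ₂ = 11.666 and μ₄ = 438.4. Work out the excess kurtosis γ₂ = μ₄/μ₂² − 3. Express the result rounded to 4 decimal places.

0.2213

μ₂² = 11.666² = 136.09556
μ₄/μ₂² = 438.4 / 136.09556 = 3.22127
γ₂ = 3.22127 − 3 ≈ 0.2213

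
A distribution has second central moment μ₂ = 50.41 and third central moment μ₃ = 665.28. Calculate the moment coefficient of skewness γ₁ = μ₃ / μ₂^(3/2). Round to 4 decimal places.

1.8588

σ = √μ₂ = √50.41 = 7.10000
σ³ = μ₂^(3/2) = 357.91100
γ₁ = μ₃/σ³ = 665.28 / 357.91100 ≈ 1.8588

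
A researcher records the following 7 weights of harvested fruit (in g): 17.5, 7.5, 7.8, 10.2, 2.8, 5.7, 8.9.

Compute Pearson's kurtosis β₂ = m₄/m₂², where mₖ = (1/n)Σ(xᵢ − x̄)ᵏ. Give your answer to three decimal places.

x̄ = 8.6286
Σ(xᵢ − x̄)² = 125.7543 ⇒ m₂ = 17.96490
Σ(xᵢ − x̄)⁴ = 7429.9105 ⇒ m₄ = 1061.41579
m₂² = 322.73756
β₂ = m₄/m₂² = 1061.41579 / 322.73756 ≈ 3.289

3.289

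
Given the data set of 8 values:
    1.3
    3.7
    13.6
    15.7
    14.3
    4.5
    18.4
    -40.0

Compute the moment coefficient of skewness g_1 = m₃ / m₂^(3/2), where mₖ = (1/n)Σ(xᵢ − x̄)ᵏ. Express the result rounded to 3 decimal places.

x̄ = (1.3 + 3.7 + 13.6 + 15.7 + 14.3 + 4.5 + 18.4 - 40.0) / 8 = 3.9375
deviations (xᵢ − x̄): -2.6375, -0.2375, 9.6625, 11.7625, 10.3625, 0.5625, 14.4625, -43.9375
Σ(xᵢ − x̄)² = 2486.0988 ⇒ m₂ = 2486.0988/8 = 310.76234
Σ(xᵢ − x̄)³ = -78172.3795 ⇒ m₃ = -78172.3795/8 = -9771.54744
m₂^(3/2) = 310.76234^(1.5) = 5478.25927
g_1 = m₃ / m₂^(3/2) = -9771.54744 / 5478.25927 ≈ -1.784

-1.784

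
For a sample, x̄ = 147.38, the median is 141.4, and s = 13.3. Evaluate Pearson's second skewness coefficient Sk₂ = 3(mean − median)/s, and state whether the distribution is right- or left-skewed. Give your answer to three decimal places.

Sk₂ = 3(147.38 − 141.4) / 13.3 = 3 × 5.9800 / 13.3
    = 17.9400 / 13.3 ≈ 1.349
Sk₂ > 0 ⇒ mean > median ⇒ right-skewed (positive skew).

1.349, right-skewed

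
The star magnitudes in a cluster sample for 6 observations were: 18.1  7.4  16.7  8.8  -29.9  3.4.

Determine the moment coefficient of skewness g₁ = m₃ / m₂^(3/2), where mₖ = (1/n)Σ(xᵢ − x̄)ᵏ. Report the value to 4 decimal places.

x̄ = (18.1 + 7.4 + 16.7 + 8.8 - 29.9 + 3.4) / 6 = 4.0833
deviations (xᵢ − x̄): 14.0167, 3.3167, 12.6167, 4.7167, -33.9833, -0.6833
Σ(xᵢ − x̄)² = 1544.2283 ⇒ m₂ = 1544.2283/6 = 257.37139
Σ(xᵢ − x̄)³ = -34342.9956 ⇒ m₃ = -34342.9956/6 = -5723.83259
m₂^(3/2) = 257.37139^(1.5) = 4128.95737
g₁ = m₃ / m₂^(3/2) = -5723.83259 / 4128.95737 ≈ -1.3863

-1.3863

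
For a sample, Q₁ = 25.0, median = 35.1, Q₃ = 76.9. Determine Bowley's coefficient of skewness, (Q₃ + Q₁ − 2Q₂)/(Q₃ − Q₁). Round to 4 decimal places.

numerator: Q₃ + Q₁ − 2Q₂ = 76.9 + 25.0 − 2×35.1 = 31.7000
denominator: Q₃ − Q₁ = 76.9 − 25.0 = 51.9000
Bowley skewness = 31.7000 / 51.9000 ≈ 0.6108

0.6108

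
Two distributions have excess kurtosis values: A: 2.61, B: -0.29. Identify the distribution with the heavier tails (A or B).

A

Higher excess kurtosis ⇒ heavier tails relative to the normal distribution.
2.61 vs -0.29: the larger is 2.61, so A has heavier tails. (A is leptokurtic — heavier-than-normal tails; the other is platykurtic.)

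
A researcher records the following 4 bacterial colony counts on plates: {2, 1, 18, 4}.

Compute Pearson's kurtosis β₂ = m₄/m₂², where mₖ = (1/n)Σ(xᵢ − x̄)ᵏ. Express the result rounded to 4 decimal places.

x̄ = 6.2500
Σ(xᵢ − x̄)² = 188.7500 ⇒ m₂ = 47.18750
Σ(xᵢ − x̄)⁴ = 20172.8281 ⇒ m₄ = 5043.20703
m₂² = 2226.66016
β₂ = m₄/m₂² = 5043.20703 / 2226.66016 ≈ 2.2649

2.2649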